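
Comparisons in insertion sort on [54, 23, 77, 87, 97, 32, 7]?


Algorithm: insertion sort
Input: [54, 23, 77, 87, 97, 32, 7]
Sorted: [7, 23, 32, 54, 77, 87, 97]

15


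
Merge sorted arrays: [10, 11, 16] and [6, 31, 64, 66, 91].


Take 6 from B
Take 10 from A
Take 11 from A
Take 16 from A

Merged: [6, 10, 11, 16, 31, 64, 66, 91]


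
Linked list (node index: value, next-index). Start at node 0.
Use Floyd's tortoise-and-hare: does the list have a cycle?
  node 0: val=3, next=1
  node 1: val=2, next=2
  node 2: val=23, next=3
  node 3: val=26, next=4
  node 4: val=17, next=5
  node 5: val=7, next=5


Floyd's tortoise (slow, +1) and hare (fast, +2):
  init: slow=0, fast=0
  step 1: slow=1, fast=2
  step 2: slow=2, fast=4
  step 3: slow=3, fast=5
  step 4: slow=4, fast=5
  step 5: slow=5, fast=5
  slow == fast at node 5: cycle detected

Cycle: yes


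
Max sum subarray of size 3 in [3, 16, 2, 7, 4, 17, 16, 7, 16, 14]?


[0:3]: 21
[1:4]: 25
[2:5]: 13
[3:6]: 28
[4:7]: 37
[5:8]: 40
[6:9]: 39
[7:10]: 37

Max: 40 at [5:8]


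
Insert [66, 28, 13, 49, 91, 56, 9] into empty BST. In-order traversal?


Insert 66: root
Insert 28: L from 66
Insert 13: L from 66 -> L from 28
Insert 49: L from 66 -> R from 28
Insert 91: R from 66
Insert 56: L from 66 -> R from 28 -> R from 49
Insert 9: L from 66 -> L from 28 -> L from 13

In-order: [9, 13, 28, 49, 56, 66, 91]


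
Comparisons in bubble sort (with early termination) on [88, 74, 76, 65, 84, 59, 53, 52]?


Algorithm: bubble sort (with early termination)
Input: [88, 74, 76, 65, 84, 59, 53, 52]
Sorted: [52, 53, 59, 65, 74, 76, 84, 88]

28


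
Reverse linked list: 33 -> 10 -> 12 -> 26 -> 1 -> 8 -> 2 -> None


Step 1: curr=33, set curr.next=prev(None) | reversed so far: 33
Step 2: curr=10, set curr.next=prev(33) | reversed so far: 10 -> 33
Step 3: curr=12, set curr.next=prev(10) | reversed so far: 12 -> 10 -> 33
Step 4: curr=26, set curr.next=prev(12) | reversed so far: 26 -> 12 -> 10 -> 33
Step 5: curr=1, set curr.next=prev(26) | reversed so far: 1 -> 26 -> 12 -> 10 -> 33
Step 6: curr=8, set curr.next=prev(1) | reversed so far: 8 -> 1 -> 26 -> 12 -> 10 -> 33
Step 7: curr=2, set curr.next=prev(8) | reversed so far: 2 -> 8 -> 1 -> 26 -> 12 -> 10 -> 33

2 -> 8 -> 1 -> 26 -> 12 -> 10 -> 33 -> None


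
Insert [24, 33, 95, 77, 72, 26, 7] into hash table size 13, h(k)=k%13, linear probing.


Insert 24: h=11 -> slot 11
Insert 33: h=7 -> slot 7
Insert 95: h=4 -> slot 4
Insert 77: h=12 -> slot 12
Insert 72: h=7, 1 probes -> slot 8
Insert 26: h=0 -> slot 0
Insert 7: h=7, 2 probes -> slot 9

Table: [26, None, None, None, 95, None, None, 33, 72, 7, None, 24, 77]


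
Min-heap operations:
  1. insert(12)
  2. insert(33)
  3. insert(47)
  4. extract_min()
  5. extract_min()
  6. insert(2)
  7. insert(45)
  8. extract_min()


insert(12) -> [12]
insert(33) -> [12, 33]
insert(47) -> [12, 33, 47]
extract_min()->12, [33, 47]
extract_min()->33, [47]
insert(2) -> [2, 47]
insert(45) -> [2, 47, 45]
extract_min()->2, [45, 47]

Final heap: [45, 47]


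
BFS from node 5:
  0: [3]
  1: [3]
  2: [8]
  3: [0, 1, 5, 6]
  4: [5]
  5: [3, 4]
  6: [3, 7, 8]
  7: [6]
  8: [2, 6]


Visit 5, enqueue [3, 4]
Visit 3, enqueue [0, 1, 6]
Visit 4, enqueue []
Visit 0, enqueue []
Visit 1, enqueue []
Visit 6, enqueue [7, 8]
Visit 7, enqueue []
Visit 8, enqueue [2]
Visit 2, enqueue []

BFS order: [5, 3, 4, 0, 1, 6, 7, 8, 2]


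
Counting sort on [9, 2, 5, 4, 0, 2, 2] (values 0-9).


Input: [9, 2, 5, 4, 0, 2, 2]
Counts: [1, 0, 3, 0, 1, 1, 0, 0, 0, 1]

Sorted: [0, 2, 2, 2, 4, 5, 9]


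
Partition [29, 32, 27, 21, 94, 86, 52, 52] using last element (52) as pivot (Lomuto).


Pivot: 52
  29 <= 52: advance i (no swap)
  32 <= 52: advance i (no swap)
  27 <= 52: advance i (no swap)
  21 <= 52: advance i (no swap)
  52 <= 52: swap -> [29, 32, 27, 21, 52, 86, 94, 52]
Place pivot at 5: [29, 32, 27, 21, 52, 52, 94, 86]

Partitioned: [29, 32, 27, 21, 52, 52, 94, 86]


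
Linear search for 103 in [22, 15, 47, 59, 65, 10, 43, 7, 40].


i=0: 22!=103
i=1: 15!=103
i=2: 47!=103
i=3: 59!=103
i=4: 65!=103
i=5: 10!=103
i=6: 43!=103
i=7: 7!=103
i=8: 40!=103

Not found, 9 comps


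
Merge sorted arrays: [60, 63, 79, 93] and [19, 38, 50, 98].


Take 19 from B
Take 38 from B
Take 50 from B
Take 60 from A
Take 63 from A
Take 79 from A
Take 93 from A

Merged: [19, 38, 50, 60, 63, 79, 93, 98]


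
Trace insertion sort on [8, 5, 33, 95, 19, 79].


Initial: [8, 5, 33, 95, 19, 79]
Insert 5: [5, 8, 33, 95, 19, 79]
Insert 33: [5, 8, 33, 95, 19, 79]
Insert 95: [5, 8, 33, 95, 19, 79]
Insert 19: [5, 8, 19, 33, 95, 79]
Insert 79: [5, 8, 19, 33, 79, 95]

Sorted: [5, 8, 19, 33, 79, 95]


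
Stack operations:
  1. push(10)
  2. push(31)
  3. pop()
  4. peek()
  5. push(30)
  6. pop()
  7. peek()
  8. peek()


push(10) -> [10]
push(31) -> [10, 31]
pop()->31, [10]
peek()->10
push(30) -> [10, 30]
pop()->30, [10]
peek()->10
peek()->10

Final stack: [10]


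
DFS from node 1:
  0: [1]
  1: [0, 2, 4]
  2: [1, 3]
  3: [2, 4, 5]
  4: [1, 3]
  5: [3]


Visit 1, push [4, 2, 0]
Visit 0, push []
Visit 2, push [3]
Visit 3, push [5, 4]
Visit 4, push []
Visit 5, push []

DFS order: [1, 0, 2, 3, 4, 5]


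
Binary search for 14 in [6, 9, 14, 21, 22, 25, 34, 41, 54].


Step 1: lo=0, hi=8, mid=4, val=22
Step 2: lo=0, hi=3, mid=1, val=9
Step 3: lo=2, hi=3, mid=2, val=14

Found at index 2


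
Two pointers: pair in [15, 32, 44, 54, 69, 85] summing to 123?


lo=0(15)+hi=5(85)=100
lo=1(32)+hi=5(85)=117
lo=2(44)+hi=5(85)=129
lo=2(44)+hi=4(69)=113
lo=3(54)+hi=4(69)=123

Yes: 54+69=123


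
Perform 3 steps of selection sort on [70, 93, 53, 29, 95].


Initial: [70, 93, 53, 29, 95]
Step 1: min=29 at 3
  Swap: [29, 93, 53, 70, 95]
Step 2: min=53 at 2
  Swap: [29, 53, 93, 70, 95]
Step 3: min=70 at 3
  Swap: [29, 53, 70, 93, 95]

After 3 steps: [29, 53, 70, 93, 95]


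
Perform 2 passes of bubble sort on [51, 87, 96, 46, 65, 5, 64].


Initial: [51, 87, 96, 46, 65, 5, 64]
Pass 1: [51, 87, 46, 65, 5, 64, 96] (4 swaps)
Pass 2: [51, 46, 65, 5, 64, 87, 96] (4 swaps)

After 2 passes: [51, 46, 65, 5, 64, 87, 96]


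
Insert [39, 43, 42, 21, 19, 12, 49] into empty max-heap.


Insert 39: [39]
Insert 43: [43, 39]
Insert 42: [43, 39, 42]
Insert 21: [43, 39, 42, 21]
Insert 19: [43, 39, 42, 21, 19]
Insert 12: [43, 39, 42, 21, 19, 12]
Insert 49: [49, 39, 43, 21, 19, 12, 42]

Final heap: [49, 39, 43, 21, 19, 12, 42]


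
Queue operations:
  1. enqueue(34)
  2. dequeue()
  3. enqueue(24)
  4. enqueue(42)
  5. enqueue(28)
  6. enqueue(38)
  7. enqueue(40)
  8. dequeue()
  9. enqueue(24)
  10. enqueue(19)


enqueue(34) -> [34]
dequeue()->34, []
enqueue(24) -> [24]
enqueue(42) -> [24, 42]
enqueue(28) -> [24, 42, 28]
enqueue(38) -> [24, 42, 28, 38]
enqueue(40) -> [24, 42, 28, 38, 40]
dequeue()->24, [42, 28, 38, 40]
enqueue(24) -> [42, 28, 38, 40, 24]
enqueue(19) -> [42, 28, 38, 40, 24, 19]

Final queue: [42, 28, 38, 40, 24, 19]


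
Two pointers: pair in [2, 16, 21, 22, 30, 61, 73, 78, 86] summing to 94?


lo=0(2)+hi=8(86)=88
lo=1(16)+hi=8(86)=102
lo=1(16)+hi=7(78)=94

Yes: 16+78=94


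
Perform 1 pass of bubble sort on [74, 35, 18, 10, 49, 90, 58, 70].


Initial: [74, 35, 18, 10, 49, 90, 58, 70]
Pass 1: [35, 18, 10, 49, 74, 58, 70, 90] (6 swaps)

After 1 pass: [35, 18, 10, 49, 74, 58, 70, 90]


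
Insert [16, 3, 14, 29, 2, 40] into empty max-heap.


Insert 16: [16]
Insert 3: [16, 3]
Insert 14: [16, 3, 14]
Insert 29: [29, 16, 14, 3]
Insert 2: [29, 16, 14, 3, 2]
Insert 40: [40, 16, 29, 3, 2, 14]

Final heap: [40, 16, 29, 3, 2, 14]


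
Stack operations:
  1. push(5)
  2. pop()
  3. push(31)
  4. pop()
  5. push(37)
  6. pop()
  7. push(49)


push(5) -> [5]
pop()->5, []
push(31) -> [31]
pop()->31, []
push(37) -> [37]
pop()->37, []
push(49) -> [49]

Final stack: [49]


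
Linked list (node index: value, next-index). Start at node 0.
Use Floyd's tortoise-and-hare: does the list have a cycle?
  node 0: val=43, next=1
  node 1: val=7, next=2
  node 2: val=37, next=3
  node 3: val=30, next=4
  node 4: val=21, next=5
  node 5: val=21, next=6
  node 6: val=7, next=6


Floyd's tortoise (slow, +1) and hare (fast, +2):
  init: slow=0, fast=0
  step 1: slow=1, fast=2
  step 2: slow=2, fast=4
  step 3: slow=3, fast=6
  step 4: slow=4, fast=6
  step 5: slow=5, fast=6
  step 6: slow=6, fast=6
  slow == fast at node 6: cycle detected

Cycle: yes


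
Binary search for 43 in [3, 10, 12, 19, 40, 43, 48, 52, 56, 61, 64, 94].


Step 1: lo=0, hi=11, mid=5, val=43

Found at index 5


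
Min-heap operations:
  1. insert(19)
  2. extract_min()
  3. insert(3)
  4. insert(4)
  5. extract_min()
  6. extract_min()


insert(19) -> [19]
extract_min()->19, []
insert(3) -> [3]
insert(4) -> [3, 4]
extract_min()->3, [4]
extract_min()->4, []

Final heap: []


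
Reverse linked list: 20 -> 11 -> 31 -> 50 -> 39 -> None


Step 1: curr=20, set curr.next=prev(None) | reversed so far: 20
Step 2: curr=11, set curr.next=prev(20) | reversed so far: 11 -> 20
Step 3: curr=31, set curr.next=prev(11) | reversed so far: 31 -> 11 -> 20
Step 4: curr=50, set curr.next=prev(31) | reversed so far: 50 -> 31 -> 11 -> 20
Step 5: curr=39, set curr.next=prev(50) | reversed so far: 39 -> 50 -> 31 -> 11 -> 20

39 -> 50 -> 31 -> 11 -> 20 -> None


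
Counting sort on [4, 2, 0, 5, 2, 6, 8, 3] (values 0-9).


Input: [4, 2, 0, 5, 2, 6, 8, 3]
Counts: [1, 0, 2, 1, 1, 1, 1, 0, 1, 0]

Sorted: [0, 2, 2, 3, 4, 5, 6, 8]


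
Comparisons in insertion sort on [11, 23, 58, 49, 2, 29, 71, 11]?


Algorithm: insertion sort
Input: [11, 23, 58, 49, 2, 29, 71, 11]
Sorted: [2, 11, 11, 23, 29, 49, 58, 71]

18


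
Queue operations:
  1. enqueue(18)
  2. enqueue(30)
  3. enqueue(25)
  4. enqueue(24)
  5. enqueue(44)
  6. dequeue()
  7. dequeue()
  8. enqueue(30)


enqueue(18) -> [18]
enqueue(30) -> [18, 30]
enqueue(25) -> [18, 30, 25]
enqueue(24) -> [18, 30, 25, 24]
enqueue(44) -> [18, 30, 25, 24, 44]
dequeue()->18, [30, 25, 24, 44]
dequeue()->30, [25, 24, 44]
enqueue(30) -> [25, 24, 44, 30]

Final queue: [25, 24, 44, 30]


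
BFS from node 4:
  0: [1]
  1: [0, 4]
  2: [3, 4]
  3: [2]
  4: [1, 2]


Visit 4, enqueue [1, 2]
Visit 1, enqueue [0]
Visit 2, enqueue [3]
Visit 0, enqueue []
Visit 3, enqueue []

BFS order: [4, 1, 2, 0, 3]


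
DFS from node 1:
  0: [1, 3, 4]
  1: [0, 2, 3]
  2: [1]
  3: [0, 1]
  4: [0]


Visit 1, push [3, 2, 0]
Visit 0, push [4, 3]
Visit 3, push []
Visit 4, push []
Visit 2, push []

DFS order: [1, 0, 3, 4, 2]


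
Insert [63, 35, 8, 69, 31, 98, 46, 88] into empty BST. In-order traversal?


Insert 63: root
Insert 35: L from 63
Insert 8: L from 63 -> L from 35
Insert 69: R from 63
Insert 31: L from 63 -> L from 35 -> R from 8
Insert 98: R from 63 -> R from 69
Insert 46: L from 63 -> R from 35
Insert 88: R from 63 -> R from 69 -> L from 98

In-order: [8, 31, 35, 46, 63, 69, 88, 98]


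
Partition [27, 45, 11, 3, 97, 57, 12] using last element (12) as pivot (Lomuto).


Pivot: 12
  11 <= 12: swap -> [11, 45, 27, 3, 97, 57, 12]
  3 <= 12: swap -> [11, 3, 27, 45, 97, 57, 12]
Place pivot at 2: [11, 3, 12, 45, 97, 57, 27]

Partitioned: [11, 3, 12, 45, 97, 57, 27]


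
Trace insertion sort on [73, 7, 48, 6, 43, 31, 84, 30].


Initial: [73, 7, 48, 6, 43, 31, 84, 30]
Insert 7: [7, 73, 48, 6, 43, 31, 84, 30]
Insert 48: [7, 48, 73, 6, 43, 31, 84, 30]
Insert 6: [6, 7, 48, 73, 43, 31, 84, 30]
Insert 43: [6, 7, 43, 48, 73, 31, 84, 30]
Insert 31: [6, 7, 31, 43, 48, 73, 84, 30]
Insert 84: [6, 7, 31, 43, 48, 73, 84, 30]
Insert 30: [6, 7, 30, 31, 43, 48, 73, 84]

Sorted: [6, 7, 30, 31, 43, 48, 73, 84]


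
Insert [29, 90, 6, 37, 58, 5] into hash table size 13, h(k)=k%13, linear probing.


Insert 29: h=3 -> slot 3
Insert 90: h=12 -> slot 12
Insert 6: h=6 -> slot 6
Insert 37: h=11 -> slot 11
Insert 58: h=6, 1 probes -> slot 7
Insert 5: h=5 -> slot 5

Table: [None, None, None, 29, None, 5, 6, 58, None, None, None, 37, 90]


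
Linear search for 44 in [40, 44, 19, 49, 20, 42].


i=0: 40!=44
i=1: 44==44 found!

Found at 1, 2 comps


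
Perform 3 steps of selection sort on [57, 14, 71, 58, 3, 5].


Initial: [57, 14, 71, 58, 3, 5]
Step 1: min=3 at 4
  Swap: [3, 14, 71, 58, 57, 5]
Step 2: min=5 at 5
  Swap: [3, 5, 71, 58, 57, 14]
Step 3: min=14 at 5
  Swap: [3, 5, 14, 58, 57, 71]

After 3 steps: [3, 5, 14, 58, 57, 71]


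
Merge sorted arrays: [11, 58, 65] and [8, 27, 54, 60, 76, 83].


Take 8 from B
Take 11 from A
Take 27 from B
Take 54 from B
Take 58 from A
Take 60 from B
Take 65 from A

Merged: [8, 11, 27, 54, 58, 60, 65, 76, 83]


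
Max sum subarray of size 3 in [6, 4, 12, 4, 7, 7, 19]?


[0:3]: 22
[1:4]: 20
[2:5]: 23
[3:6]: 18
[4:7]: 33

Max: 33 at [4:7]


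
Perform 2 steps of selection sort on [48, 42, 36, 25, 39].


Initial: [48, 42, 36, 25, 39]
Step 1: min=25 at 3
  Swap: [25, 42, 36, 48, 39]
Step 2: min=36 at 2
  Swap: [25, 36, 42, 48, 39]

After 2 steps: [25, 36, 42, 48, 39]


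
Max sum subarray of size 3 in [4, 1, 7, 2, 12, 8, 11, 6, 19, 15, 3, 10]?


[0:3]: 12
[1:4]: 10
[2:5]: 21
[3:6]: 22
[4:7]: 31
[5:8]: 25
[6:9]: 36
[7:10]: 40
[8:11]: 37
[9:12]: 28

Max: 40 at [7:10]


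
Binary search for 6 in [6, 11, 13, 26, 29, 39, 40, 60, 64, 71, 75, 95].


Step 1: lo=0, hi=11, mid=5, val=39
Step 2: lo=0, hi=4, mid=2, val=13
Step 3: lo=0, hi=1, mid=0, val=6

Found at index 0


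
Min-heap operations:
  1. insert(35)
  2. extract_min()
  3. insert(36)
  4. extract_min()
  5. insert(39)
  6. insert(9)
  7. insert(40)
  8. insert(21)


insert(35) -> [35]
extract_min()->35, []
insert(36) -> [36]
extract_min()->36, []
insert(39) -> [39]
insert(9) -> [9, 39]
insert(40) -> [9, 39, 40]
insert(21) -> [9, 21, 40, 39]

Final heap: [9, 21, 40, 39]


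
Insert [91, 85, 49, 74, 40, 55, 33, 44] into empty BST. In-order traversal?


Insert 91: root
Insert 85: L from 91
Insert 49: L from 91 -> L from 85
Insert 74: L from 91 -> L from 85 -> R from 49
Insert 40: L from 91 -> L from 85 -> L from 49
Insert 55: L from 91 -> L from 85 -> R from 49 -> L from 74
Insert 33: L from 91 -> L from 85 -> L from 49 -> L from 40
Insert 44: L from 91 -> L from 85 -> L from 49 -> R from 40

In-order: [33, 40, 44, 49, 55, 74, 85, 91]


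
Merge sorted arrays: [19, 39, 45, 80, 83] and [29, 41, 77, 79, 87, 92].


Take 19 from A
Take 29 from B
Take 39 from A
Take 41 from B
Take 45 from A
Take 77 from B
Take 79 from B
Take 80 from A
Take 83 from A

Merged: [19, 29, 39, 41, 45, 77, 79, 80, 83, 87, 92]


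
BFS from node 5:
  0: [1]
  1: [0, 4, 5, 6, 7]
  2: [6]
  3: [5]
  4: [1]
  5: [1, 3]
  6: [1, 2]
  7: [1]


Visit 5, enqueue [1, 3]
Visit 1, enqueue [0, 4, 6, 7]
Visit 3, enqueue []
Visit 0, enqueue []
Visit 4, enqueue []
Visit 6, enqueue [2]
Visit 7, enqueue []
Visit 2, enqueue []

BFS order: [5, 1, 3, 0, 4, 6, 7, 2]


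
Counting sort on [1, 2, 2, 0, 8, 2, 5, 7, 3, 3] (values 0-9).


Input: [1, 2, 2, 0, 8, 2, 5, 7, 3, 3]
Counts: [1, 1, 3, 2, 0, 1, 0, 1, 1, 0]

Sorted: [0, 1, 2, 2, 2, 3, 3, 5, 7, 8]


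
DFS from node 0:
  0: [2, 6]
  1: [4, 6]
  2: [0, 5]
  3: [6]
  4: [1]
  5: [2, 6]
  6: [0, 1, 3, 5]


Visit 0, push [6, 2]
Visit 2, push [5]
Visit 5, push [6]
Visit 6, push [3, 1]
Visit 1, push [4]
Visit 4, push []
Visit 3, push []

DFS order: [0, 2, 5, 6, 1, 4, 3]


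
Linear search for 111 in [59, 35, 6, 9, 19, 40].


i=0: 59!=111
i=1: 35!=111
i=2: 6!=111
i=3: 9!=111
i=4: 19!=111
i=5: 40!=111

Not found, 6 comps


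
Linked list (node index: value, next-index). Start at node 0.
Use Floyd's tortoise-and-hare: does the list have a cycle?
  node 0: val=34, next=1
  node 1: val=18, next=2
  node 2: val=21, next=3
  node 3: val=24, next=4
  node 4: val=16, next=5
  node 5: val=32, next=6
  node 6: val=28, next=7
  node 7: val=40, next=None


Floyd's tortoise (slow, +1) and hare (fast, +2):
  init: slow=0, fast=0
  step 1: slow=1, fast=2
  step 2: slow=2, fast=4
  step 3: slow=3, fast=6
  step 4: fast 6->7->None, no cycle

Cycle: no


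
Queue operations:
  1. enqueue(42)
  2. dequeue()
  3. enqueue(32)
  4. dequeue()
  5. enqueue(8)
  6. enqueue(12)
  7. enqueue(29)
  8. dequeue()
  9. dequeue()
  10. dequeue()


enqueue(42) -> [42]
dequeue()->42, []
enqueue(32) -> [32]
dequeue()->32, []
enqueue(8) -> [8]
enqueue(12) -> [8, 12]
enqueue(29) -> [8, 12, 29]
dequeue()->8, [12, 29]
dequeue()->12, [29]
dequeue()->29, []

Final queue: []


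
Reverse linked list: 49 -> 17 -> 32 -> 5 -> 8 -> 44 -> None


Step 1: curr=49, set curr.next=prev(None) | reversed so far: 49
Step 2: curr=17, set curr.next=prev(49) | reversed so far: 17 -> 49
Step 3: curr=32, set curr.next=prev(17) | reversed so far: 32 -> 17 -> 49
Step 4: curr=5, set curr.next=prev(32) | reversed so far: 5 -> 32 -> 17 -> 49
Step 5: curr=8, set curr.next=prev(5) | reversed so far: 8 -> 5 -> 32 -> 17 -> 49
Step 6: curr=44, set curr.next=prev(8) | reversed so far: 44 -> 8 -> 5 -> 32 -> 17 -> 49

44 -> 8 -> 5 -> 32 -> 17 -> 49 -> None


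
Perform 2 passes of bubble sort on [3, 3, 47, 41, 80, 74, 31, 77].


Initial: [3, 3, 47, 41, 80, 74, 31, 77]
Pass 1: [3, 3, 41, 47, 74, 31, 77, 80] (4 swaps)
Pass 2: [3, 3, 41, 47, 31, 74, 77, 80] (1 swaps)

After 2 passes: [3, 3, 41, 47, 31, 74, 77, 80]


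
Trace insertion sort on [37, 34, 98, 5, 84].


Initial: [37, 34, 98, 5, 84]
Insert 34: [34, 37, 98, 5, 84]
Insert 98: [34, 37, 98, 5, 84]
Insert 5: [5, 34, 37, 98, 84]
Insert 84: [5, 34, 37, 84, 98]

Sorted: [5, 34, 37, 84, 98]


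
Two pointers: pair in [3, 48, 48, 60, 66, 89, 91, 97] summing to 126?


lo=0(3)+hi=7(97)=100
lo=1(48)+hi=7(97)=145
lo=1(48)+hi=6(91)=139
lo=1(48)+hi=5(89)=137
lo=1(48)+hi=4(66)=114
lo=2(48)+hi=4(66)=114
lo=3(60)+hi=4(66)=126

Yes: 60+66=126


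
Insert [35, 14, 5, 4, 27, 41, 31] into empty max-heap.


Insert 35: [35]
Insert 14: [35, 14]
Insert 5: [35, 14, 5]
Insert 4: [35, 14, 5, 4]
Insert 27: [35, 27, 5, 4, 14]
Insert 41: [41, 27, 35, 4, 14, 5]
Insert 31: [41, 27, 35, 4, 14, 5, 31]

Final heap: [41, 27, 35, 4, 14, 5, 31]


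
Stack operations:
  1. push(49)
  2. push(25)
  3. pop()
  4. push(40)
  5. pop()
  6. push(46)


push(49) -> [49]
push(25) -> [49, 25]
pop()->25, [49]
push(40) -> [49, 40]
pop()->40, [49]
push(46) -> [49, 46]

Final stack: [49, 46]


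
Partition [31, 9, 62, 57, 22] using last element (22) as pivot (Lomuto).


Pivot: 22
  9 <= 22: swap -> [9, 31, 62, 57, 22]
Place pivot at 1: [9, 22, 62, 57, 31]

Partitioned: [9, 22, 62, 57, 31]


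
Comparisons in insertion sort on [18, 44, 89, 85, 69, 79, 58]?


Algorithm: insertion sort
Input: [18, 44, 89, 85, 69, 79, 58]
Sorted: [18, 44, 58, 69, 79, 85, 89]

15


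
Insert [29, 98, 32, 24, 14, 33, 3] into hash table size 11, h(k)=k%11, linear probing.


Insert 29: h=7 -> slot 7
Insert 98: h=10 -> slot 10
Insert 32: h=10, 1 probes -> slot 0
Insert 24: h=2 -> slot 2
Insert 14: h=3 -> slot 3
Insert 33: h=0, 1 probes -> slot 1
Insert 3: h=3, 1 probes -> slot 4

Table: [32, 33, 24, 14, 3, None, None, 29, None, None, 98]


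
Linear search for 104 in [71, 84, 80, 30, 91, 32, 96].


i=0: 71!=104
i=1: 84!=104
i=2: 80!=104
i=3: 30!=104
i=4: 91!=104
i=5: 32!=104
i=6: 96!=104

Not found, 7 comps


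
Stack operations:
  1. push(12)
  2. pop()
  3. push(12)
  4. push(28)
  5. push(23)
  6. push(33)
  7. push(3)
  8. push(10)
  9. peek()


push(12) -> [12]
pop()->12, []
push(12) -> [12]
push(28) -> [12, 28]
push(23) -> [12, 28, 23]
push(33) -> [12, 28, 23, 33]
push(3) -> [12, 28, 23, 33, 3]
push(10) -> [12, 28, 23, 33, 3, 10]
peek()->10

Final stack: [12, 28, 23, 33, 3, 10]


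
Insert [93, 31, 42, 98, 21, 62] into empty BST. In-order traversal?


Insert 93: root
Insert 31: L from 93
Insert 42: L from 93 -> R from 31
Insert 98: R from 93
Insert 21: L from 93 -> L from 31
Insert 62: L from 93 -> R from 31 -> R from 42

In-order: [21, 31, 42, 62, 93, 98]


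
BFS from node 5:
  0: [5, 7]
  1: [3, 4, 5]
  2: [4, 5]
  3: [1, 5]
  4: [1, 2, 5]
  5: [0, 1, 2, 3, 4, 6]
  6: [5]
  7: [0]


Visit 5, enqueue [0, 1, 2, 3, 4, 6]
Visit 0, enqueue [7]
Visit 1, enqueue []
Visit 2, enqueue []
Visit 3, enqueue []
Visit 4, enqueue []
Visit 6, enqueue []
Visit 7, enqueue []

BFS order: [5, 0, 1, 2, 3, 4, 6, 7]


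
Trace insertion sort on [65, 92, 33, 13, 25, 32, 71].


Initial: [65, 92, 33, 13, 25, 32, 71]
Insert 92: [65, 92, 33, 13, 25, 32, 71]
Insert 33: [33, 65, 92, 13, 25, 32, 71]
Insert 13: [13, 33, 65, 92, 25, 32, 71]
Insert 25: [13, 25, 33, 65, 92, 32, 71]
Insert 32: [13, 25, 32, 33, 65, 92, 71]
Insert 71: [13, 25, 32, 33, 65, 71, 92]

Sorted: [13, 25, 32, 33, 65, 71, 92]


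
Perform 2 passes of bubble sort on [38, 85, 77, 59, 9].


Initial: [38, 85, 77, 59, 9]
Pass 1: [38, 77, 59, 9, 85] (3 swaps)
Pass 2: [38, 59, 9, 77, 85] (2 swaps)

After 2 passes: [38, 59, 9, 77, 85]


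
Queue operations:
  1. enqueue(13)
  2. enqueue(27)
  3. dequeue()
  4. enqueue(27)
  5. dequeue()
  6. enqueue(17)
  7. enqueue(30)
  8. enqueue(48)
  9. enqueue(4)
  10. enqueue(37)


enqueue(13) -> [13]
enqueue(27) -> [13, 27]
dequeue()->13, [27]
enqueue(27) -> [27, 27]
dequeue()->27, [27]
enqueue(17) -> [27, 17]
enqueue(30) -> [27, 17, 30]
enqueue(48) -> [27, 17, 30, 48]
enqueue(4) -> [27, 17, 30, 48, 4]
enqueue(37) -> [27, 17, 30, 48, 4, 37]

Final queue: [27, 17, 30, 48, 4, 37]


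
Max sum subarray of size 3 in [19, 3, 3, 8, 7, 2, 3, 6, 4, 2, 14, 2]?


[0:3]: 25
[1:4]: 14
[2:5]: 18
[3:6]: 17
[4:7]: 12
[5:8]: 11
[6:9]: 13
[7:10]: 12
[8:11]: 20
[9:12]: 18

Max: 25 at [0:3]


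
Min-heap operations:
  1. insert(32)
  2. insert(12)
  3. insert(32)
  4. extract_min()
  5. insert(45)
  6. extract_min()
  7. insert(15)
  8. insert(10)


insert(32) -> [32]
insert(12) -> [12, 32]
insert(32) -> [12, 32, 32]
extract_min()->12, [32, 32]
insert(45) -> [32, 32, 45]
extract_min()->32, [32, 45]
insert(15) -> [15, 45, 32]
insert(10) -> [10, 15, 32, 45]

Final heap: [10, 15, 32, 45]


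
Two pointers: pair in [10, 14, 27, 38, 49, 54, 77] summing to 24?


lo=0(10)+hi=6(77)=87
lo=0(10)+hi=5(54)=64
lo=0(10)+hi=4(49)=59
lo=0(10)+hi=3(38)=48
lo=0(10)+hi=2(27)=37
lo=0(10)+hi=1(14)=24

Yes: 10+14=24


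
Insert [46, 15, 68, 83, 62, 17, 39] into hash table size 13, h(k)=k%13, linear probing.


Insert 46: h=7 -> slot 7
Insert 15: h=2 -> slot 2
Insert 68: h=3 -> slot 3
Insert 83: h=5 -> slot 5
Insert 62: h=10 -> slot 10
Insert 17: h=4 -> slot 4
Insert 39: h=0 -> slot 0

Table: [39, None, 15, 68, 17, 83, None, 46, None, None, 62, None, None]


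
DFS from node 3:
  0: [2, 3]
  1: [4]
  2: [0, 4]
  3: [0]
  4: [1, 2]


Visit 3, push [0]
Visit 0, push [2]
Visit 2, push [4]
Visit 4, push [1]
Visit 1, push []

DFS order: [3, 0, 2, 4, 1]


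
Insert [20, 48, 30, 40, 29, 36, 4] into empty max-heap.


Insert 20: [20]
Insert 48: [48, 20]
Insert 30: [48, 20, 30]
Insert 40: [48, 40, 30, 20]
Insert 29: [48, 40, 30, 20, 29]
Insert 36: [48, 40, 36, 20, 29, 30]
Insert 4: [48, 40, 36, 20, 29, 30, 4]

Final heap: [48, 40, 36, 20, 29, 30, 4]


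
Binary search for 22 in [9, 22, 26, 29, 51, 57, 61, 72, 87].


Step 1: lo=0, hi=8, mid=4, val=51
Step 2: lo=0, hi=3, mid=1, val=22

Found at index 1


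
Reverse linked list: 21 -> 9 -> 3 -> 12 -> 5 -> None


Step 1: curr=21, set curr.next=prev(None) | reversed so far: 21
Step 2: curr=9, set curr.next=prev(21) | reversed so far: 9 -> 21
Step 3: curr=3, set curr.next=prev(9) | reversed so far: 3 -> 9 -> 21
Step 4: curr=12, set curr.next=prev(3) | reversed so far: 12 -> 3 -> 9 -> 21
Step 5: curr=5, set curr.next=prev(12) | reversed so far: 5 -> 12 -> 3 -> 9 -> 21

5 -> 12 -> 3 -> 9 -> 21 -> None


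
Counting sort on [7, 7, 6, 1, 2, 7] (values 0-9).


Input: [7, 7, 6, 1, 2, 7]
Counts: [0, 1, 1, 0, 0, 0, 1, 3, 0, 0]

Sorted: [1, 2, 6, 7, 7, 7]


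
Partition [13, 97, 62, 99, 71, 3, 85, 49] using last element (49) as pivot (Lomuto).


Pivot: 49
  13 <= 49: advance i (no swap)
  3 <= 49: swap -> [13, 3, 62, 99, 71, 97, 85, 49]
Place pivot at 2: [13, 3, 49, 99, 71, 97, 85, 62]

Partitioned: [13, 3, 49, 99, 71, 97, 85, 62]


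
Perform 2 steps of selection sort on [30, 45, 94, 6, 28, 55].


Initial: [30, 45, 94, 6, 28, 55]
Step 1: min=6 at 3
  Swap: [6, 45, 94, 30, 28, 55]
Step 2: min=28 at 4
  Swap: [6, 28, 94, 30, 45, 55]

After 2 steps: [6, 28, 94, 30, 45, 55]


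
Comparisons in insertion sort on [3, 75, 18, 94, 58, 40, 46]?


Algorithm: insertion sort
Input: [3, 75, 18, 94, 58, 40, 46]
Sorted: [3, 18, 40, 46, 58, 75, 94]

15


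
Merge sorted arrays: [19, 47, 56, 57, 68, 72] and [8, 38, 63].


Take 8 from B
Take 19 from A
Take 38 from B
Take 47 from A
Take 56 from A
Take 57 from A
Take 63 from B

Merged: [8, 19, 38, 47, 56, 57, 63, 68, 72]


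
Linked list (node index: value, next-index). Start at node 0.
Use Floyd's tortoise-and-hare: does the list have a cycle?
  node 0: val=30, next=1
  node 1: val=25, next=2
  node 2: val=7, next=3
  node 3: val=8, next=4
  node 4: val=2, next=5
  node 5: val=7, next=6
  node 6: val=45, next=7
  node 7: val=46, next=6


Floyd's tortoise (slow, +1) and hare (fast, +2):
  init: slow=0, fast=0
  step 1: slow=1, fast=2
  step 2: slow=2, fast=4
  step 3: slow=3, fast=6
  step 4: slow=4, fast=6
  step 5: slow=5, fast=6
  step 6: slow=6, fast=6
  slow == fast at node 6: cycle detected

Cycle: yes


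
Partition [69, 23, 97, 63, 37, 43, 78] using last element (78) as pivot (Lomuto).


Pivot: 78
  69 <= 78: advance i (no swap)
  23 <= 78: advance i (no swap)
  63 <= 78: swap -> [69, 23, 63, 97, 37, 43, 78]
  37 <= 78: swap -> [69, 23, 63, 37, 97, 43, 78]
  43 <= 78: swap -> [69, 23, 63, 37, 43, 97, 78]
Place pivot at 5: [69, 23, 63, 37, 43, 78, 97]

Partitioned: [69, 23, 63, 37, 43, 78, 97]


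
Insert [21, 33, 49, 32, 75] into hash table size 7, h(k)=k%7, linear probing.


Insert 21: h=0 -> slot 0
Insert 33: h=5 -> slot 5
Insert 49: h=0, 1 probes -> slot 1
Insert 32: h=4 -> slot 4
Insert 75: h=5, 1 probes -> slot 6

Table: [21, 49, None, None, 32, 33, 75]


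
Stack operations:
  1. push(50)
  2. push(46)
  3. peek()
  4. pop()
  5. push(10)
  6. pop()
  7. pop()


push(50) -> [50]
push(46) -> [50, 46]
peek()->46
pop()->46, [50]
push(10) -> [50, 10]
pop()->10, [50]
pop()->50, []

Final stack: []


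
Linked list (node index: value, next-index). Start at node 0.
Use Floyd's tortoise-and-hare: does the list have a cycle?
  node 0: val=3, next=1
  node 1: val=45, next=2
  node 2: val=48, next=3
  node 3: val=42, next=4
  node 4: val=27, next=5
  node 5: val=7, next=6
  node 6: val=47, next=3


Floyd's tortoise (slow, +1) and hare (fast, +2):
  init: slow=0, fast=0
  step 1: slow=1, fast=2
  step 2: slow=2, fast=4
  step 3: slow=3, fast=6
  step 4: slow=4, fast=4
  slow == fast at node 4: cycle detected

Cycle: yes


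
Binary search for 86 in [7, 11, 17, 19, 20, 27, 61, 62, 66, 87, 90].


Step 1: lo=0, hi=10, mid=5, val=27
Step 2: lo=6, hi=10, mid=8, val=66
Step 3: lo=9, hi=10, mid=9, val=87

Not found


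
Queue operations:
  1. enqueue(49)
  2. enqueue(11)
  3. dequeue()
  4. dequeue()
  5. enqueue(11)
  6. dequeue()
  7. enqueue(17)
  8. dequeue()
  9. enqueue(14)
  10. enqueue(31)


enqueue(49) -> [49]
enqueue(11) -> [49, 11]
dequeue()->49, [11]
dequeue()->11, []
enqueue(11) -> [11]
dequeue()->11, []
enqueue(17) -> [17]
dequeue()->17, []
enqueue(14) -> [14]
enqueue(31) -> [14, 31]

Final queue: [14, 31]


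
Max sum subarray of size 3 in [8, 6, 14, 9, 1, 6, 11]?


[0:3]: 28
[1:4]: 29
[2:5]: 24
[3:6]: 16
[4:7]: 18

Max: 29 at [1:4]


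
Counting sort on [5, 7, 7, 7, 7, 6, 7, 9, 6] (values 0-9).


Input: [5, 7, 7, 7, 7, 6, 7, 9, 6]
Counts: [0, 0, 0, 0, 0, 1, 2, 5, 0, 1]

Sorted: [5, 6, 6, 7, 7, 7, 7, 7, 9]


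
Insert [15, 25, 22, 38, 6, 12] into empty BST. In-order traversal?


Insert 15: root
Insert 25: R from 15
Insert 22: R from 15 -> L from 25
Insert 38: R from 15 -> R from 25
Insert 6: L from 15
Insert 12: L from 15 -> R from 6

In-order: [6, 12, 15, 22, 25, 38]


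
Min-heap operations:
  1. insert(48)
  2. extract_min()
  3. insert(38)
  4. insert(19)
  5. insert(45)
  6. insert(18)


insert(48) -> [48]
extract_min()->48, []
insert(38) -> [38]
insert(19) -> [19, 38]
insert(45) -> [19, 38, 45]
insert(18) -> [18, 19, 45, 38]

Final heap: [18, 19, 45, 38]


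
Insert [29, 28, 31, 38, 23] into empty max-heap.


Insert 29: [29]
Insert 28: [29, 28]
Insert 31: [31, 28, 29]
Insert 38: [38, 31, 29, 28]
Insert 23: [38, 31, 29, 28, 23]

Final heap: [38, 31, 29, 28, 23]


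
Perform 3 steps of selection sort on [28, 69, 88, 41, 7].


Initial: [28, 69, 88, 41, 7]
Step 1: min=7 at 4
  Swap: [7, 69, 88, 41, 28]
Step 2: min=28 at 4
  Swap: [7, 28, 88, 41, 69]
Step 3: min=41 at 3
  Swap: [7, 28, 41, 88, 69]

After 3 steps: [7, 28, 41, 88, 69]


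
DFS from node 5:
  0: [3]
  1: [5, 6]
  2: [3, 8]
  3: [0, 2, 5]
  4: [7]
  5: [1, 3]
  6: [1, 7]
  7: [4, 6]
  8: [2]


Visit 5, push [3, 1]
Visit 1, push [6]
Visit 6, push [7]
Visit 7, push [4]
Visit 4, push []
Visit 3, push [2, 0]
Visit 0, push []
Visit 2, push [8]
Visit 8, push []

DFS order: [5, 1, 6, 7, 4, 3, 0, 2, 8]


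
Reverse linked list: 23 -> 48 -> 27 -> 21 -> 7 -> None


Step 1: curr=23, set curr.next=prev(None) | reversed so far: 23
Step 2: curr=48, set curr.next=prev(23) | reversed so far: 48 -> 23
Step 3: curr=27, set curr.next=prev(48) | reversed so far: 27 -> 48 -> 23
Step 4: curr=21, set curr.next=prev(27) | reversed so far: 21 -> 27 -> 48 -> 23
Step 5: curr=7, set curr.next=prev(21) | reversed so far: 7 -> 21 -> 27 -> 48 -> 23

7 -> 21 -> 27 -> 48 -> 23 -> None


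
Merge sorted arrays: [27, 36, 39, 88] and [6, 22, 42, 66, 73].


Take 6 from B
Take 22 from B
Take 27 from A
Take 36 from A
Take 39 from A
Take 42 from B
Take 66 from B
Take 73 from B

Merged: [6, 22, 27, 36, 39, 42, 66, 73, 88]


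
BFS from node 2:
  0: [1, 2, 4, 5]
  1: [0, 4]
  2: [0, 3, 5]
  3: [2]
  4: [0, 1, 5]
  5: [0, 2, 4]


Visit 2, enqueue [0, 3, 5]
Visit 0, enqueue [1, 4]
Visit 3, enqueue []
Visit 5, enqueue []
Visit 1, enqueue []
Visit 4, enqueue []

BFS order: [2, 0, 3, 5, 1, 4]


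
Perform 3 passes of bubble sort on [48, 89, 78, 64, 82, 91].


Initial: [48, 89, 78, 64, 82, 91]
Pass 1: [48, 78, 64, 82, 89, 91] (3 swaps)
Pass 2: [48, 64, 78, 82, 89, 91] (1 swaps)
Pass 3: [48, 64, 78, 82, 89, 91] (0 swaps)

After 3 passes: [48, 64, 78, 82, 89, 91]


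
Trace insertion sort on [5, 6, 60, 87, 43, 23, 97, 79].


Initial: [5, 6, 60, 87, 43, 23, 97, 79]
Insert 6: [5, 6, 60, 87, 43, 23, 97, 79]
Insert 60: [5, 6, 60, 87, 43, 23, 97, 79]
Insert 87: [5, 6, 60, 87, 43, 23, 97, 79]
Insert 43: [5, 6, 43, 60, 87, 23, 97, 79]
Insert 23: [5, 6, 23, 43, 60, 87, 97, 79]
Insert 97: [5, 6, 23, 43, 60, 87, 97, 79]
Insert 79: [5, 6, 23, 43, 60, 79, 87, 97]

Sorted: [5, 6, 23, 43, 60, 79, 87, 97]


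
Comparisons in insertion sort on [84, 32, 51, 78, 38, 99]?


Algorithm: insertion sort
Input: [84, 32, 51, 78, 38, 99]
Sorted: [32, 38, 51, 78, 84, 99]

10


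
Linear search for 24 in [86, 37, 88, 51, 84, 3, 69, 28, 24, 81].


i=0: 86!=24
i=1: 37!=24
i=2: 88!=24
i=3: 51!=24
i=4: 84!=24
i=5: 3!=24
i=6: 69!=24
i=7: 28!=24
i=8: 24==24 found!

Found at 8, 9 comps


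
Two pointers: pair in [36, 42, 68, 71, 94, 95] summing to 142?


lo=0(36)+hi=5(95)=131
lo=1(42)+hi=5(95)=137
lo=2(68)+hi=5(95)=163
lo=2(68)+hi=4(94)=162
lo=2(68)+hi=3(71)=139

No pair found


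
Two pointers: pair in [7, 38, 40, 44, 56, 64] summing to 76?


lo=0(7)+hi=5(64)=71
lo=1(38)+hi=5(64)=102
lo=1(38)+hi=4(56)=94
lo=1(38)+hi=3(44)=82
lo=1(38)+hi=2(40)=78

No pair found


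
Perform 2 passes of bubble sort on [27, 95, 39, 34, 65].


Initial: [27, 95, 39, 34, 65]
Pass 1: [27, 39, 34, 65, 95] (3 swaps)
Pass 2: [27, 34, 39, 65, 95] (1 swaps)

After 2 passes: [27, 34, 39, 65, 95]


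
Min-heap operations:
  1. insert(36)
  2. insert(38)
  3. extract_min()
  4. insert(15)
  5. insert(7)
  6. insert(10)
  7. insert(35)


insert(36) -> [36]
insert(38) -> [36, 38]
extract_min()->36, [38]
insert(15) -> [15, 38]
insert(7) -> [7, 38, 15]
insert(10) -> [7, 10, 15, 38]
insert(35) -> [7, 10, 15, 38, 35]

Final heap: [7, 10, 15, 38, 35]


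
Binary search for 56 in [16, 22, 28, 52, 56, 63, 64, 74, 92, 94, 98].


Step 1: lo=0, hi=10, mid=5, val=63
Step 2: lo=0, hi=4, mid=2, val=28
Step 3: lo=3, hi=4, mid=3, val=52
Step 4: lo=4, hi=4, mid=4, val=56

Found at index 4


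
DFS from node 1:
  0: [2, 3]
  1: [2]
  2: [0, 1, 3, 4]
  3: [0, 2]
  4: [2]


Visit 1, push [2]
Visit 2, push [4, 3, 0]
Visit 0, push [3]
Visit 3, push []
Visit 4, push []

DFS order: [1, 2, 0, 3, 4]


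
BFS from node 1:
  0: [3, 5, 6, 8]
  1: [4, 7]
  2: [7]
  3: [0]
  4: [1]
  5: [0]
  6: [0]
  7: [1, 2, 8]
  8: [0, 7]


Visit 1, enqueue [4, 7]
Visit 4, enqueue []
Visit 7, enqueue [2, 8]
Visit 2, enqueue []
Visit 8, enqueue [0]
Visit 0, enqueue [3, 5, 6]
Visit 3, enqueue []
Visit 5, enqueue []
Visit 6, enqueue []

BFS order: [1, 4, 7, 2, 8, 0, 3, 5, 6]


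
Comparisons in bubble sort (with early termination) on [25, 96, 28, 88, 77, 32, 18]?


Algorithm: bubble sort (with early termination)
Input: [25, 96, 28, 88, 77, 32, 18]
Sorted: [18, 25, 28, 32, 77, 88, 96]

21


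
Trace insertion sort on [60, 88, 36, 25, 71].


Initial: [60, 88, 36, 25, 71]
Insert 88: [60, 88, 36, 25, 71]
Insert 36: [36, 60, 88, 25, 71]
Insert 25: [25, 36, 60, 88, 71]
Insert 71: [25, 36, 60, 71, 88]

Sorted: [25, 36, 60, 71, 88]


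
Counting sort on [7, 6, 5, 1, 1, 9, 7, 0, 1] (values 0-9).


Input: [7, 6, 5, 1, 1, 9, 7, 0, 1]
Counts: [1, 3, 0, 0, 0, 1, 1, 2, 0, 1]

Sorted: [0, 1, 1, 1, 5, 6, 7, 7, 9]


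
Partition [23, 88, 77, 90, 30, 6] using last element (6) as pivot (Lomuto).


Pivot: 6
Place pivot at 0: [6, 88, 77, 90, 30, 23]

Partitioned: [6, 88, 77, 90, 30, 23]


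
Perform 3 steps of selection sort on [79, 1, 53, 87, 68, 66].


Initial: [79, 1, 53, 87, 68, 66]
Step 1: min=1 at 1
  Swap: [1, 79, 53, 87, 68, 66]
Step 2: min=53 at 2
  Swap: [1, 53, 79, 87, 68, 66]
Step 3: min=66 at 5
  Swap: [1, 53, 66, 87, 68, 79]

After 3 steps: [1, 53, 66, 87, 68, 79]


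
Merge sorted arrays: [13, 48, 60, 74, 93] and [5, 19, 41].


Take 5 from B
Take 13 from A
Take 19 from B
Take 41 from B

Merged: [5, 13, 19, 41, 48, 60, 74, 93]


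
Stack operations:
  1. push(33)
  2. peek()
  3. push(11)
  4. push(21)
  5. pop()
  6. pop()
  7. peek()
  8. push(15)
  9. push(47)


push(33) -> [33]
peek()->33
push(11) -> [33, 11]
push(21) -> [33, 11, 21]
pop()->21, [33, 11]
pop()->11, [33]
peek()->33
push(15) -> [33, 15]
push(47) -> [33, 15, 47]

Final stack: [33, 15, 47]


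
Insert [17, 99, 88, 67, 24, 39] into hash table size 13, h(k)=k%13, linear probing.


Insert 17: h=4 -> slot 4
Insert 99: h=8 -> slot 8
Insert 88: h=10 -> slot 10
Insert 67: h=2 -> slot 2
Insert 24: h=11 -> slot 11
Insert 39: h=0 -> slot 0

Table: [39, None, 67, None, 17, None, None, None, 99, None, 88, 24, None]


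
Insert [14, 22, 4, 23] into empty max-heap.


Insert 14: [14]
Insert 22: [22, 14]
Insert 4: [22, 14, 4]
Insert 23: [23, 22, 4, 14]

Final heap: [23, 22, 4, 14]


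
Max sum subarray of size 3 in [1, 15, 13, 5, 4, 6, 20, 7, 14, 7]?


[0:3]: 29
[1:4]: 33
[2:5]: 22
[3:6]: 15
[4:7]: 30
[5:8]: 33
[6:9]: 41
[7:10]: 28

Max: 41 at [6:9]


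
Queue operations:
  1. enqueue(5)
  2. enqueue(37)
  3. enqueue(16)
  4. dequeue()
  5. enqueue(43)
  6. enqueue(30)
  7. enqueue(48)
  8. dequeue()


enqueue(5) -> [5]
enqueue(37) -> [5, 37]
enqueue(16) -> [5, 37, 16]
dequeue()->5, [37, 16]
enqueue(43) -> [37, 16, 43]
enqueue(30) -> [37, 16, 43, 30]
enqueue(48) -> [37, 16, 43, 30, 48]
dequeue()->37, [16, 43, 30, 48]

Final queue: [16, 43, 30, 48]


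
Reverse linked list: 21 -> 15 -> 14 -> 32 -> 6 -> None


Step 1: curr=21, set curr.next=prev(None) | reversed so far: 21
Step 2: curr=15, set curr.next=prev(21) | reversed so far: 15 -> 21
Step 3: curr=14, set curr.next=prev(15) | reversed so far: 14 -> 15 -> 21
Step 4: curr=32, set curr.next=prev(14) | reversed so far: 32 -> 14 -> 15 -> 21
Step 5: curr=6, set curr.next=prev(32) | reversed so far: 6 -> 32 -> 14 -> 15 -> 21

6 -> 32 -> 14 -> 15 -> 21 -> None


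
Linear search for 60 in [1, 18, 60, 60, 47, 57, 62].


i=0: 1!=60
i=1: 18!=60
i=2: 60==60 found!

Found at 2, 3 comps


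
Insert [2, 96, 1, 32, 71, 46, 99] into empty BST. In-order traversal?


Insert 2: root
Insert 96: R from 2
Insert 1: L from 2
Insert 32: R from 2 -> L from 96
Insert 71: R from 2 -> L from 96 -> R from 32
Insert 46: R from 2 -> L from 96 -> R from 32 -> L from 71
Insert 99: R from 2 -> R from 96

In-order: [1, 2, 32, 46, 71, 96, 99]


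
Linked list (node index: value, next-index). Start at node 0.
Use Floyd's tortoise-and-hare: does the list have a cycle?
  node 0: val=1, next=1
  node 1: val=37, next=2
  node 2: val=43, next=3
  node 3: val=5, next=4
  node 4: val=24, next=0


Floyd's tortoise (slow, +1) and hare (fast, +2):
  init: slow=0, fast=0
  step 1: slow=1, fast=2
  step 2: slow=2, fast=4
  step 3: slow=3, fast=1
  step 4: slow=4, fast=3
  step 5: slow=0, fast=0
  slow == fast at node 0: cycle detected

Cycle: yes


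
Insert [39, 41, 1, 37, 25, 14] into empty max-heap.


Insert 39: [39]
Insert 41: [41, 39]
Insert 1: [41, 39, 1]
Insert 37: [41, 39, 1, 37]
Insert 25: [41, 39, 1, 37, 25]
Insert 14: [41, 39, 14, 37, 25, 1]

Final heap: [41, 39, 14, 37, 25, 1]


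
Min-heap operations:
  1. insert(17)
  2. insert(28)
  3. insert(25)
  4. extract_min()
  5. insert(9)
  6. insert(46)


insert(17) -> [17]
insert(28) -> [17, 28]
insert(25) -> [17, 28, 25]
extract_min()->17, [25, 28]
insert(9) -> [9, 28, 25]
insert(46) -> [9, 28, 25, 46]

Final heap: [9, 28, 25, 46]


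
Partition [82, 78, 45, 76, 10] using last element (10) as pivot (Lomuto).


Pivot: 10
Place pivot at 0: [10, 78, 45, 76, 82]

Partitioned: [10, 78, 45, 76, 82]


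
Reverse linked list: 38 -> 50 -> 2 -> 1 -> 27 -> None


Step 1: curr=38, set curr.next=prev(None) | reversed so far: 38
Step 2: curr=50, set curr.next=prev(38) | reversed so far: 50 -> 38
Step 3: curr=2, set curr.next=prev(50) | reversed so far: 2 -> 50 -> 38
Step 4: curr=1, set curr.next=prev(2) | reversed so far: 1 -> 2 -> 50 -> 38
Step 5: curr=27, set curr.next=prev(1) | reversed so far: 27 -> 1 -> 2 -> 50 -> 38

27 -> 1 -> 2 -> 50 -> 38 -> None


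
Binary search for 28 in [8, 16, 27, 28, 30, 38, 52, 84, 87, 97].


Step 1: lo=0, hi=9, mid=4, val=30
Step 2: lo=0, hi=3, mid=1, val=16
Step 3: lo=2, hi=3, mid=2, val=27
Step 4: lo=3, hi=3, mid=3, val=28

Found at index 3


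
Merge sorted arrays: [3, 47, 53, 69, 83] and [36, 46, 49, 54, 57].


Take 3 from A
Take 36 from B
Take 46 from B
Take 47 from A
Take 49 from B
Take 53 from A
Take 54 from B
Take 57 from B

Merged: [3, 36, 46, 47, 49, 53, 54, 57, 69, 83]


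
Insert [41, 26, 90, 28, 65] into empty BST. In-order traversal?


Insert 41: root
Insert 26: L from 41
Insert 90: R from 41
Insert 28: L from 41 -> R from 26
Insert 65: R from 41 -> L from 90

In-order: [26, 28, 41, 65, 90]


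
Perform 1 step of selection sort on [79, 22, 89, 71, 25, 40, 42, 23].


Initial: [79, 22, 89, 71, 25, 40, 42, 23]
Step 1: min=22 at 1
  Swap: [22, 79, 89, 71, 25, 40, 42, 23]

After 1 step: [22, 79, 89, 71, 25, 40, 42, 23]


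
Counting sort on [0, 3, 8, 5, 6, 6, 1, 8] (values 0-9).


Input: [0, 3, 8, 5, 6, 6, 1, 8]
Counts: [1, 1, 0, 1, 0, 1, 2, 0, 2, 0]

Sorted: [0, 1, 3, 5, 6, 6, 8, 8]


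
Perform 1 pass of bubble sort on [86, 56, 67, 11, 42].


Initial: [86, 56, 67, 11, 42]
Pass 1: [56, 67, 11, 42, 86] (4 swaps)

After 1 pass: [56, 67, 11, 42, 86]


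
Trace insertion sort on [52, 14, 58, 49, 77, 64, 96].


Initial: [52, 14, 58, 49, 77, 64, 96]
Insert 14: [14, 52, 58, 49, 77, 64, 96]
Insert 58: [14, 52, 58, 49, 77, 64, 96]
Insert 49: [14, 49, 52, 58, 77, 64, 96]
Insert 77: [14, 49, 52, 58, 77, 64, 96]
Insert 64: [14, 49, 52, 58, 64, 77, 96]
Insert 96: [14, 49, 52, 58, 64, 77, 96]

Sorted: [14, 49, 52, 58, 64, 77, 96]
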